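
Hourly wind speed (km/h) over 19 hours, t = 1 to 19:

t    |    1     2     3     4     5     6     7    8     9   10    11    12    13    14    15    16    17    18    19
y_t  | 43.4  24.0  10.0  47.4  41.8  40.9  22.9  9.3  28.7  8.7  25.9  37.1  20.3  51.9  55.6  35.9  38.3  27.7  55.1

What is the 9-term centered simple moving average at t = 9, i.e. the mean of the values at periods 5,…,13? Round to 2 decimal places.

26.18

Sum of periods 5–13: 41.8 + 40.9 + 22.9 + 9.3 + 28.7 + 8.7 + 25.9 + 37.1 + 20.3 = 235.6
Divide by 9: 235.6 / 9 = 26.18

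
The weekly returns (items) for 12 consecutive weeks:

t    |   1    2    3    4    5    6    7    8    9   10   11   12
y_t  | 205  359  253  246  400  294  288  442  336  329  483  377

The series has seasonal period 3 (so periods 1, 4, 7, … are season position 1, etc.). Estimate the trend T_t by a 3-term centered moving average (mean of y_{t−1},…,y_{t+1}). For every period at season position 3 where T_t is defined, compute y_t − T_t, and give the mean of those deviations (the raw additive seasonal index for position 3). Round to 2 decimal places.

Season position 3 occurs at t = 3, 6, 9 (where T_t is defined).
t=3: T_3 = 286.0000; y_3 − T_3 = 253 − 286.0000 = -33.0000
t=6: T_6 = 327.3333; y_6 − T_6 = 294 − 327.3333 = -33.3333
t=9: T_9 = 369.0000; y_9 − T_9 = 336 − 369.0000 = -33.0000
Mean deviation: (-33.0000 + -33.3333 + -33.0000) / 3 = -33.11

-33.11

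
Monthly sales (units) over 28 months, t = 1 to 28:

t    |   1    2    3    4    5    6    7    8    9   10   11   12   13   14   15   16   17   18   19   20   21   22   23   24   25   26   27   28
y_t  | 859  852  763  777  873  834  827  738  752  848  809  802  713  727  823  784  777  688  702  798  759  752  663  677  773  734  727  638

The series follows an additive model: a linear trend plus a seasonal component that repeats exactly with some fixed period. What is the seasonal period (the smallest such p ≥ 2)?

5

First differences y_{t+1} − y_t: -7, -89, 14, 96, -39, -7, -89, 14, 96, -39, -7, -89, …
The difference pattern repeats every 5 terms and not for any smaller step, so p = 5.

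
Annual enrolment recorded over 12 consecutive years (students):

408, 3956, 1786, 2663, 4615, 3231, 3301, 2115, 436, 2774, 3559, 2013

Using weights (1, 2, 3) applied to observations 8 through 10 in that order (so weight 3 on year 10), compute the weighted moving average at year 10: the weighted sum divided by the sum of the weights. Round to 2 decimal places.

Weighted sum: 1·2115 + 2·436 + 3·2774 = 2115 + 872 + 8322 = 11309
Weight total: 1 + 2 + 3 = 6
WMA = 11309 / 6 = 1884.83

1884.83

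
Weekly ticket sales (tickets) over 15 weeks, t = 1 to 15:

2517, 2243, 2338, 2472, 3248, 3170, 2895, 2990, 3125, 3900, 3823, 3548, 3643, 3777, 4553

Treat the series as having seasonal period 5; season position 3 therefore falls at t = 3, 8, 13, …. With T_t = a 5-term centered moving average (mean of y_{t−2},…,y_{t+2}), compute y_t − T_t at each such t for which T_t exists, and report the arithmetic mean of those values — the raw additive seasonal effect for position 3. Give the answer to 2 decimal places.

Season position 3 occurs at t = 3, 8, 13 (where T_t is defined).
t=3: T_3 = 2563.6000; y_3 − T_3 = 2338 − 2563.6000 = -225.6000
t=8: T_8 = 3216.0000; y_8 − T_8 = 2990 − 3216.0000 = -226.0000
t=13: T_13 = 3868.8000; y_13 − T_13 = 3643 − 3868.8000 = -225.8000
Mean deviation: (-225.6000 + -226.0000 + -225.8000) / 3 = -225.80

-225.80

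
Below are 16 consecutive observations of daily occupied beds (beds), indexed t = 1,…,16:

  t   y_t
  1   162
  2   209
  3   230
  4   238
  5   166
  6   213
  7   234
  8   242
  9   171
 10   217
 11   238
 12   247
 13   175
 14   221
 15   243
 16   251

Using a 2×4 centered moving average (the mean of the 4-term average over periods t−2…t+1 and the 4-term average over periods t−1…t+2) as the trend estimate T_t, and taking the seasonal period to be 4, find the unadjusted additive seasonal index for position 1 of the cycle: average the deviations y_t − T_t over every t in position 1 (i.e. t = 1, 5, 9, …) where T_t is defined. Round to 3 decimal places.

Season position 1 occurs at t = 5, 9, 13 (where T_t is defined).
t=5: T_5 = 212.25000; y_5 − T_5 = 166 − 212.25000 = -46.25000
t=9: T_9 = 216.50000; y_9 − T_9 = 171 − 216.50000 = -45.50000
t=13: T_13 = 220.87500; y_13 − T_13 = 175 − 220.87500 = -45.87500
Mean deviation: (-46.25000 + -45.50000 + -45.87500) / 3 = -45.875

-45.875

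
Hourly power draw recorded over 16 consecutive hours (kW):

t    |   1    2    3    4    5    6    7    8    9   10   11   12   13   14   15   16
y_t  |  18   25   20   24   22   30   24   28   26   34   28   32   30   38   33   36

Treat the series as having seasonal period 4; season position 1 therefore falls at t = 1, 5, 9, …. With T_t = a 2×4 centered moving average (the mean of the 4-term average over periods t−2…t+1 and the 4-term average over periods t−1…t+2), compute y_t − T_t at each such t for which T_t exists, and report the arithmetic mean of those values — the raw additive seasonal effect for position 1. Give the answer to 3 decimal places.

Season position 1 occurs at t = 5, 9, 13 (where T_t is defined).
t=5: T_5 = 24.50000; y_5 − T_5 = 22 − 24.50000 = -2.50000
t=9: T_9 = 28.50000; y_9 − T_9 = 26 − 28.50000 = -2.50000
t=13: T_13 = 32.62500; y_13 − T_13 = 30 − 32.62500 = -2.62500
Mean deviation: (-2.50000 + -2.50000 + -2.62500) / 3 = -2.542

-2.542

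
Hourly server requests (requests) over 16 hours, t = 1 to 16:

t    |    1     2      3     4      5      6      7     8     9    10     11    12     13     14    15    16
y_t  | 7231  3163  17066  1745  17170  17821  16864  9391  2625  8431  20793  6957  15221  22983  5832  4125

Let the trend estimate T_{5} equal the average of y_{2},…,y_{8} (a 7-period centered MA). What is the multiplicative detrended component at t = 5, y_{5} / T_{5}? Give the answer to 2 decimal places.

Trend T_5 = (3163 + 17066 + 1745 + 17170 + 17821 + 16864 + 9391) / 7 = 83220/7 = 11888.5714
Ratio to trend: 17170 / 11888.5714 = 1.44

1.44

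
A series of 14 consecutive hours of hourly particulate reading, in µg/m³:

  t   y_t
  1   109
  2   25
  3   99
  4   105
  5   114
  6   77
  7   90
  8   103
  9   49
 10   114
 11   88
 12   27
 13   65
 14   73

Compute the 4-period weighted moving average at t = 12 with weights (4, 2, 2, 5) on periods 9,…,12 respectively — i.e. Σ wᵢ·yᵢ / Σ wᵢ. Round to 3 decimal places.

56.538

Weighted sum: 4·49 + 2·114 + 2·88 + 5·27 = 196 + 228 + 176 + 135 = 735
Weight total: 4 + 2 + 2 + 5 = 13
WMA = 735 / 13 = 56.538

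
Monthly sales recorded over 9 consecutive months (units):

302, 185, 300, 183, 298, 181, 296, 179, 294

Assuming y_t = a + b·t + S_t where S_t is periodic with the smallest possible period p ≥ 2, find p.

2

First differences y_{t+1} − y_t: -117, 115, -117, 115, -117, 115, …
The difference pattern repeats every 2 terms and not for any smaller step, so p = 2.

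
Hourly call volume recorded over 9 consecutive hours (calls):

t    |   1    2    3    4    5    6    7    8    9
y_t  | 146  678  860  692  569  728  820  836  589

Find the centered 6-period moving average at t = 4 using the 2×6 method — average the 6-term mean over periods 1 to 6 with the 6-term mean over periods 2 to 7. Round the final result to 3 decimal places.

Sum over 1–6: 146 + 678 + 860 + 692 + 569 + 728 = 3673
Sum over 2–7: 678 + 860 + 692 + 569 + 728 + 820 = 4347
CMA at t=4 = (3673 + 4347) / (2·6) = 8020 / 12 = 668.333

668.333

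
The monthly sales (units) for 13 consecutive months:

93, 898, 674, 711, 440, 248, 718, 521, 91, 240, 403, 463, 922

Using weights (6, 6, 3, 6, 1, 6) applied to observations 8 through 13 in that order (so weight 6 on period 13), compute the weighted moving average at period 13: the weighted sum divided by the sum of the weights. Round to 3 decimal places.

457.321

Weighted sum: 6·521 + 6·91 + 3·240 + 6·403 + 1·463 + 6·922 = 3126 + 546 + 720 + 2418 + 463 + 5532 = 12805
Weight total: 6 + 6 + 3 + 6 + 1 + 6 = 28
WMA = 12805 / 28 = 457.321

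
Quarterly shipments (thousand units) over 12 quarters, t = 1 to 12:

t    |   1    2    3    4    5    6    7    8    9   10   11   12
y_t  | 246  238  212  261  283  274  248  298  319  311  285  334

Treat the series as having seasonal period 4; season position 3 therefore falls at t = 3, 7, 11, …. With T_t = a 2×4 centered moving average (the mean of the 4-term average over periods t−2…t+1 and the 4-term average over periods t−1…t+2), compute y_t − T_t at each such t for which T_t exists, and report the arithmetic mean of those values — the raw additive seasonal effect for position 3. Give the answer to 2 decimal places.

Season position 3 occurs at t = 3, 7 (where T_t is defined).
t=3: T_3 = 243.8750; y_3 − T_3 = 212 − 243.8750 = -31.8750
t=7: T_7 = 280.2500; y_7 − T_7 = 248 − 280.2500 = -32.2500
Mean deviation: (-31.8750 + -32.2500) / 2 = -32.06

-32.06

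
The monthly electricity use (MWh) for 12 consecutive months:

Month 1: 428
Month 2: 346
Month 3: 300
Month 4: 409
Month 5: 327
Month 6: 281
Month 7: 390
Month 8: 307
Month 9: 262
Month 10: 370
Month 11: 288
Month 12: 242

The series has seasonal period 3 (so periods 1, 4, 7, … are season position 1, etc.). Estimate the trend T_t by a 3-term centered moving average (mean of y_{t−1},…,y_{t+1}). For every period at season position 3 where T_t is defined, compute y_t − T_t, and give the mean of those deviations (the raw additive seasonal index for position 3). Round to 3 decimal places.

-51.444

Season position 3 occurs at t = 3, 6, 9 (where T_t is defined).
t=3: T_3 = 351.66667; y_3 − T_3 = 300 − 351.66667 = -51.66667
t=6: T_6 = 332.66667; y_6 − T_6 = 281 − 332.66667 = -51.66667
t=9: T_9 = 313.00000; y_9 − T_9 = 262 − 313.00000 = -51.00000
Mean deviation: (-51.66667 + -51.66667 + -51.00000) / 3 = -51.444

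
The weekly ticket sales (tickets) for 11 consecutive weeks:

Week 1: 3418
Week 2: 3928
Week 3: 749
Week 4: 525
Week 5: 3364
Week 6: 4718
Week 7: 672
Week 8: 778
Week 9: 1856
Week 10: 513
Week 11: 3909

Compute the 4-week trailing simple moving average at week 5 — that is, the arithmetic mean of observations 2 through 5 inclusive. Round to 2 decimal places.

Sum of periods 2–5: 3928 + 749 + 525 + 3364 = 8566
Divide by 4: 8566 / 4 = 2141.50

2141.50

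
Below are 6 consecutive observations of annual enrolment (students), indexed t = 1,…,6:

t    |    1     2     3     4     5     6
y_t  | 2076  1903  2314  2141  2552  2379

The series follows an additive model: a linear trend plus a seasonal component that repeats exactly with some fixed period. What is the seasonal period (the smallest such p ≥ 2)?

2

First differences y_{t+1} − y_t: -173, 411, -173, 411, -173, …
The difference pattern repeats every 2 terms and not for any smaller step, so p = 2.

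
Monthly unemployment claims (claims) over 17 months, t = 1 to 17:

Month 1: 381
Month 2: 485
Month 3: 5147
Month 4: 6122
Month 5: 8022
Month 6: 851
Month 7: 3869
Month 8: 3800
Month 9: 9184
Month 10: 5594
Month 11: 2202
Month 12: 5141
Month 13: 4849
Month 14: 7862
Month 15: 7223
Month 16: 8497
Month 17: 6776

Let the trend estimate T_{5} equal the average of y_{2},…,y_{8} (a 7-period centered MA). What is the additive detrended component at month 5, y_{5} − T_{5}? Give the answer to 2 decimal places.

3979.71

Trend T_5 = (485 + 5147 + 6122 + 8022 + 851 + 3869 + 3800) / 7 = 28296/7 = 4042.2857
Detrended value: 8022 − 4042.2857 = 3979.71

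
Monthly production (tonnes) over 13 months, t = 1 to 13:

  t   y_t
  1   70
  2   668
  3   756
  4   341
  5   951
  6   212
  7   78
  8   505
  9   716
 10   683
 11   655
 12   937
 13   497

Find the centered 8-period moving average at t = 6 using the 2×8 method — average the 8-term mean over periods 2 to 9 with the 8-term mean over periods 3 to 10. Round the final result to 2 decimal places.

529.31

Sum over 2–9: 668 + 756 + 341 + 951 + 212 + 78 + 505 + 716 = 4227
Sum over 3–10: 756 + 341 + 951 + 212 + 78 + 505 + 716 + 683 = 4242
CMA at t=6 = (4227 + 4242) / (2·8) = 8469 / 16 = 529.31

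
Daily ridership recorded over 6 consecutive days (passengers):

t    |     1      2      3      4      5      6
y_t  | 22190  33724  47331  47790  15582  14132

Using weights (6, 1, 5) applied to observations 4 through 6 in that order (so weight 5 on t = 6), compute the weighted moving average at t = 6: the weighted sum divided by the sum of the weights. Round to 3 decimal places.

31081.833

Weighted sum: 6·47790 + 1·15582 + 5·14132 = 286740 + 15582 + 70660 = 372982
Weight total: 6 + 1 + 5 = 12
WMA = 372982 / 12 = 31081.833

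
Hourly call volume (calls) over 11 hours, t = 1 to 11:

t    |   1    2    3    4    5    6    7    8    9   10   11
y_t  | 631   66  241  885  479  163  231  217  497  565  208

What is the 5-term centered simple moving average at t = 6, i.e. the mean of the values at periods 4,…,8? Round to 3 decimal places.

395.000

Sum of periods 4–8: 885 + 479 + 163 + 231 + 217 = 1975
Divide by 5: 1975 / 5 = 395.000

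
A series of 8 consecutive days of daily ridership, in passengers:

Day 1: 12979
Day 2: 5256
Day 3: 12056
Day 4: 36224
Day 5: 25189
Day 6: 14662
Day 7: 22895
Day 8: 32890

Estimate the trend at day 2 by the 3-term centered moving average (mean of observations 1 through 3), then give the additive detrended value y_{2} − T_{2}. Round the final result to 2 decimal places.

Trend T_2 = (12979 + 5256 + 12056) / 3 = 30291/3 = 10097.0000
Detrended value: 5256 − 10097.0000 = -4841.00

-4841.00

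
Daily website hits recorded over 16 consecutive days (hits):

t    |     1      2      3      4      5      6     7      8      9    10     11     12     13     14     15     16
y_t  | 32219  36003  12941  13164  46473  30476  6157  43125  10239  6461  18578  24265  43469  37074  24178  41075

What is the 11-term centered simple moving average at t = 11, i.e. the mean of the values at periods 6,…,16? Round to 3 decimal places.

25917.909

Sum of periods 6–16: 30476 + 6157 + 43125 + 10239 + 6461 + 18578 + 24265 + 43469 + 37074 + 24178 + 41075 = 285097
Divide by 11: 285097 / 11 = 25917.909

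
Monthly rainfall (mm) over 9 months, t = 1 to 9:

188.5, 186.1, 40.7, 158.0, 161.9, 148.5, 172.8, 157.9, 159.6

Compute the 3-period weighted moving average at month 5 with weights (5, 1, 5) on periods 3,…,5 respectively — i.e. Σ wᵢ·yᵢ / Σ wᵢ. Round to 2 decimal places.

Weighted sum: 5·40.7 + 1·158.0 + 5·161.9 = 203.5 + 158.0 + 809.5 = 1171.0
Weight total: 5 + 1 + 5 = 11
WMA = 1171.0 / 11 = 106.45

106.45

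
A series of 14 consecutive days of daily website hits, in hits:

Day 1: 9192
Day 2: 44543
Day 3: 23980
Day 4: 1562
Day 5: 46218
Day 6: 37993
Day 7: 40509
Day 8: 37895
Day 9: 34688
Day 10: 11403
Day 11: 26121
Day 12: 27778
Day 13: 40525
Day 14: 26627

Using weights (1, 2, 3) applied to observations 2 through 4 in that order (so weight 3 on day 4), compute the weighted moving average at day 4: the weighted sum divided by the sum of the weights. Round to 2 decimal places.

Weighted sum: 1·44543 + 2·23980 + 3·1562 = 44543 + 47960 + 4686 = 97189
Weight total: 1 + 2 + 3 = 6
WMA = 97189 / 6 = 16198.17

16198.17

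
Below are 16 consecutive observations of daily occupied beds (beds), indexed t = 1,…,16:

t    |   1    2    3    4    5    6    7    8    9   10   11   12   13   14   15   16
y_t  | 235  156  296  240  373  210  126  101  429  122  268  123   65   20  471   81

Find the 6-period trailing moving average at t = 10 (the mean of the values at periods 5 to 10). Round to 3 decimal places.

226.833

Sum of periods 5–10: 373 + 210 + 126 + 101 + 429 + 122 = 1361
Divide by 6: 1361 / 6 = 226.833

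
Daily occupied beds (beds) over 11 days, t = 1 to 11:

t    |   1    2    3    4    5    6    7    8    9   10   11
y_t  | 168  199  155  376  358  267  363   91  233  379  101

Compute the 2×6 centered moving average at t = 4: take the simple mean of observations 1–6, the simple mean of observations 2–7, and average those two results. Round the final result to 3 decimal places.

270.083

Sum over 1–6: 168 + 199 + 155 + 376 + 358 + 267 = 1523
Sum over 2–7: 199 + 155 + 376 + 358 + 267 + 363 = 1718
CMA at t=4 = (1523 + 1718) / (2·6) = 3241 / 12 = 270.083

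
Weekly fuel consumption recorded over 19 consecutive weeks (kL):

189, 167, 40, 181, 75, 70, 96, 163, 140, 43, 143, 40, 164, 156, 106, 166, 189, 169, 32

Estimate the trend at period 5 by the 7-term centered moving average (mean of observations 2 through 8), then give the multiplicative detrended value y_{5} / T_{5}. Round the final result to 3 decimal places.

Trend T_5 = (167 + 40 + 181 + 75 + 70 + 96 + 163) / 7 = 792/7 = 113.14286
Ratio to trend: 75 / 113.14286 = 0.663

0.663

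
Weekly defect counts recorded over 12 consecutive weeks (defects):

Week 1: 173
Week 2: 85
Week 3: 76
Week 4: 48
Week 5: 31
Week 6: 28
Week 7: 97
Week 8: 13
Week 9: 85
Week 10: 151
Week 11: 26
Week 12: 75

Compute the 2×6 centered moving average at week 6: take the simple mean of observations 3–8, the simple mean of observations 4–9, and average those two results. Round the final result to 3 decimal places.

Sum over 3–8: 76 + 48 + 31 + 28 + 97 + 13 = 293
Sum over 4–9: 48 + 31 + 28 + 97 + 13 + 85 = 302
CMA at t=6 = (293 + 302) / (2·6) = 595 / 12 = 49.583

49.583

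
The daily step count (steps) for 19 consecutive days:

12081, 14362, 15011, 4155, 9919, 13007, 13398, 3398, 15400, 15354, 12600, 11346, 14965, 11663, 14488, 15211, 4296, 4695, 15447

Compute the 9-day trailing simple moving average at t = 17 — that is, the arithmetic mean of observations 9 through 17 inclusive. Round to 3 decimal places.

12813.667

Sum of periods 9–17: 15400 + 15354 + 12600 + 11346 + 14965 + 11663 + 14488 + 15211 + 4296 = 115323
Divide by 9: 115323 / 9 = 12813.667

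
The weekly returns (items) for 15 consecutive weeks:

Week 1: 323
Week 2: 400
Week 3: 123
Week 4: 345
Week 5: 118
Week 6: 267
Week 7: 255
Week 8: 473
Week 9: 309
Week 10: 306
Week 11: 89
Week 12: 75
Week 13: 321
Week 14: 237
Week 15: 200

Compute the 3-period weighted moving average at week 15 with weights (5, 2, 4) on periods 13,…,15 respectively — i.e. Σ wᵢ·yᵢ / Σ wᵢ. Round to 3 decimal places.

Weighted sum: 5·321 + 2·237 + 4·200 = 1605 + 474 + 800 = 2879
Weight total: 5 + 2 + 4 = 11
WMA = 2879 / 11 = 261.727

261.727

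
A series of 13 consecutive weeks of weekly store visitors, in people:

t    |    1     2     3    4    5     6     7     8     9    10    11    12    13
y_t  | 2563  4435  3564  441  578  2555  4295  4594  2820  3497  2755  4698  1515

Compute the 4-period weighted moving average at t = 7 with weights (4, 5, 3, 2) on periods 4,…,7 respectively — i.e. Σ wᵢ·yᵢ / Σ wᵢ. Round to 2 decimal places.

1493.50

Weighted sum: 4·441 + 5·578 + 3·2555 + 2·4295 = 1764 + 2890 + 7665 + 8590 = 20909
Weight total: 4 + 5 + 3 + 2 = 14
WMA = 20909 / 14 = 1493.50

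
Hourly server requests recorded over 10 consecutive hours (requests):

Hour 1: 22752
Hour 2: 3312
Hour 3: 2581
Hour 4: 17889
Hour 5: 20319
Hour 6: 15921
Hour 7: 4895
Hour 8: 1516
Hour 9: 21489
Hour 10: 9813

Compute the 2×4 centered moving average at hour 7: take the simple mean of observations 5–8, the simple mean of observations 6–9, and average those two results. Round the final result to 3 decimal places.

Sum over 5–8: 20319 + 15921 + 4895 + 1516 = 42651
Sum over 6–9: 15921 + 4895 + 1516 + 21489 = 43821
CMA at t=7 = (42651 + 43821) / (2·4) = 86472 / 8 = 10809.000

10809.000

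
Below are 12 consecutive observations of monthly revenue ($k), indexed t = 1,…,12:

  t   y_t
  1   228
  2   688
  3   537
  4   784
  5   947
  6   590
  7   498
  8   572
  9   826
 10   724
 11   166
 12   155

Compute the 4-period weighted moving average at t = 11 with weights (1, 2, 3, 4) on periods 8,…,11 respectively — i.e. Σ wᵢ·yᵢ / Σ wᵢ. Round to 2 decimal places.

506.00

Weighted sum: 1·572 + 2·826 + 3·724 + 4·166 = 572 + 1652 + 2172 + 664 = 5060
Weight total: 1 + 2 + 3 + 4 = 10
WMA = 5060 / 10 = 506.00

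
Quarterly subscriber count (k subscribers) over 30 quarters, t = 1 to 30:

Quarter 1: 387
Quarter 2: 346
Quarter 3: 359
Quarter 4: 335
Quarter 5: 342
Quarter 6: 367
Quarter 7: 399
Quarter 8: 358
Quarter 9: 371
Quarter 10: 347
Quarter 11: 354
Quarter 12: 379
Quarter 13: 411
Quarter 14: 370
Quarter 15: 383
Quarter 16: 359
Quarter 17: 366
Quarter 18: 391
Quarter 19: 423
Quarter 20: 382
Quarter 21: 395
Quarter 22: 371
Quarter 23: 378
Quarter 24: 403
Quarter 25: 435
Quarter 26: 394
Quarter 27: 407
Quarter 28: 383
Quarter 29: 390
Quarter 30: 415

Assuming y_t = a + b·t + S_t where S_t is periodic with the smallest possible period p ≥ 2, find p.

6

First differences y_{t+1} − y_t: -41, 13, -24, 7, 25, 32, -41, 13, -24, 7, 25, 32, -41, 13, …
The difference pattern repeats every 6 terms and not for any smaller step, so p = 6.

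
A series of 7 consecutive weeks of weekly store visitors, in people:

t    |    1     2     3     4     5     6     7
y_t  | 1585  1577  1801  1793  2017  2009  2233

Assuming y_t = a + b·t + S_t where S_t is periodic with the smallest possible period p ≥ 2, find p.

2

First differences y_{t+1} − y_t: -8, 224, -8, 224, -8, 224, …
The difference pattern repeats every 2 terms and not for any smaller step, so p = 2.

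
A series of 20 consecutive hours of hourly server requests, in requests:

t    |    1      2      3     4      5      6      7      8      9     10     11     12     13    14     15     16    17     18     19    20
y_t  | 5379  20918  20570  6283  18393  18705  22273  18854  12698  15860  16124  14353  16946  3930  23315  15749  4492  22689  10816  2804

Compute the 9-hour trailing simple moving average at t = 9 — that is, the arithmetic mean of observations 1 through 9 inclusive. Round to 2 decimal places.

16008.11

Sum of periods 1–9: 5379 + 20918 + 20570 + 6283 + 18393 + 18705 + 22273 + 18854 + 12698 = 144073
Divide by 9: 144073 / 9 = 16008.11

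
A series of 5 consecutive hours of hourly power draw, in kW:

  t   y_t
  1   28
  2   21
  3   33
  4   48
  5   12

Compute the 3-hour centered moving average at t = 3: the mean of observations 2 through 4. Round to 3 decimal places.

Sum of periods 2–4: 21 + 33 + 48 = 102
Divide by 3: 102 / 3 = 34.000

34.000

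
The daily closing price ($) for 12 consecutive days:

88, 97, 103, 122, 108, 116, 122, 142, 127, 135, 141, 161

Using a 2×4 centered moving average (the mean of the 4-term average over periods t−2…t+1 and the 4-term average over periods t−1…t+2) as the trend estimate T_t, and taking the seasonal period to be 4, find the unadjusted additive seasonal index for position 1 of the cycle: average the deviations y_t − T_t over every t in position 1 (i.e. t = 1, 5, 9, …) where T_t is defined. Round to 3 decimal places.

Season position 1 occurs at t = 5, 9 (where T_t is defined).
t=5: T_5 = 114.62500; y_5 − T_5 = 108 − 114.62500 = -6.62500
t=9: T_9 = 133.87500; y_9 − T_9 = 127 − 133.87500 = -6.87500
Mean deviation: (-6.62500 + -6.87500) / 2 = -6.750

-6.750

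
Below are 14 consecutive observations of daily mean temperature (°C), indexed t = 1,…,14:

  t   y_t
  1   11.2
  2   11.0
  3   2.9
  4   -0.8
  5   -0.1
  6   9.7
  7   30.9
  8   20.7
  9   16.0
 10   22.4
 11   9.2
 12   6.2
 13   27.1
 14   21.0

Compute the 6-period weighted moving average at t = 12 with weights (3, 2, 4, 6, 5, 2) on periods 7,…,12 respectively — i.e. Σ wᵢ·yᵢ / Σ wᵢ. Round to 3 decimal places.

Weighted sum: 3·30.9 + 2·20.7 + 4·16.0 + 6·22.4 + 5·9.2 + 2·6.2 = 92.7 + 41.4 + 64.0 + 134.4 + 46.0 + 12.4 = 390.9
Weight total: 3 + 2 + 4 + 6 + 5 + 2 = 22
WMA = 390.9 / 22 = 17.768

17.768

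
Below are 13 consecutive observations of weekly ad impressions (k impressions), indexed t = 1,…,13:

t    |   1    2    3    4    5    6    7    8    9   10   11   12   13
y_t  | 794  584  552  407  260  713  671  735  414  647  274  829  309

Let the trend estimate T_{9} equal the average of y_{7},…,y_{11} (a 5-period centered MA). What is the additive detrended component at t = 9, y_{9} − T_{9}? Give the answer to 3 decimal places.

Trend T_9 = (671 + 735 + 414 + 647 + 274) / 5 = 2741/5 = 548.20000
Detrended value: 414 − 548.20000 = -134.200

-134.200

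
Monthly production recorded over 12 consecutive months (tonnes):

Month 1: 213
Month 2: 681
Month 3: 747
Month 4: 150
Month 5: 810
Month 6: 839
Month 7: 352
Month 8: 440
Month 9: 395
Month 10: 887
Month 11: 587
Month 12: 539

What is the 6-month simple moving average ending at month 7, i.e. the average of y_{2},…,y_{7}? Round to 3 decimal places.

596.500

Sum of periods 2–7: 681 + 747 + 150 + 810 + 839 + 352 = 3579
Divide by 6: 3579 / 6 = 596.500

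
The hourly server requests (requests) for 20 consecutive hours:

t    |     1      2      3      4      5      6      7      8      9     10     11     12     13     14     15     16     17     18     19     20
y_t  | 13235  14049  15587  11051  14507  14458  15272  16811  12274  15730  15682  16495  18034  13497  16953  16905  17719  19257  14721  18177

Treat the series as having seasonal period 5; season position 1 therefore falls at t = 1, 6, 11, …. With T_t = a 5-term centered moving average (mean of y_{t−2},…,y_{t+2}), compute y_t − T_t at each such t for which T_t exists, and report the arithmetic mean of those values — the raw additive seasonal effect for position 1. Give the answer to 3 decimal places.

Season position 1 occurs at t = 6, 11, 16 (where T_t is defined).
t=6: T_6 = 14419.80000; y_6 − T_6 = 14458 − 14419.80000 = 38.20000
t=11: T_11 = 15643.00000; y_11 − T_11 = 15682 − 15643.00000 = 39.00000
t=16: T_16 = 16866.20000; y_16 − T_16 = 16905 − 16866.20000 = 38.80000
Mean deviation: (38.20000 + 39.00000 + 38.80000) / 3 = 38.667

38.667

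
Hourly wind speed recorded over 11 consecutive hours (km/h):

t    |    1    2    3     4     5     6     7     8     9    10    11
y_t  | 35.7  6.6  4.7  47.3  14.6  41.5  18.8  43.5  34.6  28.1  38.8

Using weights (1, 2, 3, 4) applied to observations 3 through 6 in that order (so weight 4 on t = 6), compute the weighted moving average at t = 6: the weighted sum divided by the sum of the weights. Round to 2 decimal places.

30.91

Weighted sum: 1·4.7 + 2·47.3 + 3·14.6 + 4·41.5 = 4.7 + 94.6 + 43.8 + 166.0 = 309.1
Weight total: 1 + 2 + 3 + 4 = 10
WMA = 309.1 / 10 = 30.91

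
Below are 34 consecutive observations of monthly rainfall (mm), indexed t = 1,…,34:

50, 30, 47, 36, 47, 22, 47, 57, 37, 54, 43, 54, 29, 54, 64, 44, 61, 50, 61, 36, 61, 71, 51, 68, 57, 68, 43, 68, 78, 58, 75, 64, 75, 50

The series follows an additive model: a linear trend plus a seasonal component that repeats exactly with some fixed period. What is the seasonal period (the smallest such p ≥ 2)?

7

First differences y_{t+1} − y_t: -20, 17, -11, 11, -25, 25, 10, -20, 17, -11, 11, -25, 25, 10, -20, 17, …
The difference pattern repeats every 7 terms and not for any smaller step, so p = 7.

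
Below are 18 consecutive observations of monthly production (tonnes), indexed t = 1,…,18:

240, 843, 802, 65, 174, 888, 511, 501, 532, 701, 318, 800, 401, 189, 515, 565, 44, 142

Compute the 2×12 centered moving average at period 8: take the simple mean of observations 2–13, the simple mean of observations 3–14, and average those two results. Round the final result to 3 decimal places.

Sum over 2–13: 843 + 802 + 65 + 174 + 888 + 511 + 501 + 532 + 701 + 318 + 800 + 401 = 6536
Sum over 3–14: 802 + 65 + 174 + 888 + 511 + 501 + 532 + 701 + 318 + 800 + 401 + 189 = 5882
CMA at t=8 = (6536 + 5882) / (2·12) = 12418 / 24 = 517.417

517.417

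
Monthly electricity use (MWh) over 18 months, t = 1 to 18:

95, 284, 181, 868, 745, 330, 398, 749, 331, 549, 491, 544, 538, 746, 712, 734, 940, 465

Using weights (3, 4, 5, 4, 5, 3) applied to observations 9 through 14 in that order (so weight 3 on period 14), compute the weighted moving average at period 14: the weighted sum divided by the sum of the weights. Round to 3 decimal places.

531.167

Weighted sum: 3·331 + 4·549 + 5·491 + 4·544 + 5·538 + 3·746 = 993 + 2196 + 2455 + 2176 + 2690 + 2238 = 12748
Weight total: 3 + 4 + 5 + 4 + 5 + 3 = 24
WMA = 12748 / 24 = 531.167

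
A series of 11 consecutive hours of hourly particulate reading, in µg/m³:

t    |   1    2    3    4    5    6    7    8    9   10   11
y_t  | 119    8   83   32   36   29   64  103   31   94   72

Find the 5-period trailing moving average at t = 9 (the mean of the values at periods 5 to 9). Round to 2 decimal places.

Sum of periods 5–9: 36 + 29 + 64 + 103 + 31 = 263
Divide by 5: 263 / 5 = 52.60

52.60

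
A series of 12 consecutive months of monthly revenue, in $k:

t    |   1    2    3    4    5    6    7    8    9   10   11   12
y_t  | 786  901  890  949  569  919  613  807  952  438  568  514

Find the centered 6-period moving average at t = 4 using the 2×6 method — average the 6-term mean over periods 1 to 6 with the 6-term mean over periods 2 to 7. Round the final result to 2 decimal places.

821.25

Sum over 1–6: 786 + 901 + 890 + 949 + 569 + 919 = 5014
Sum over 2–7: 901 + 890 + 949 + 569 + 919 + 613 = 4841
CMA at t=4 = (5014 + 4841) / (2·6) = 9855 / 12 = 821.25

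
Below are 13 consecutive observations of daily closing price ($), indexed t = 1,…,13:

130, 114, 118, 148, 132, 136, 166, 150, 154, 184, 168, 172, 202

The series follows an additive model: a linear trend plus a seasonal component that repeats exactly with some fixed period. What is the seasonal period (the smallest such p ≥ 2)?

3

First differences y_{t+1} − y_t: -16, 4, 30, -16, 4, 30, -16, 4, …
The difference pattern repeats every 3 terms and not for any smaller step, so p = 3.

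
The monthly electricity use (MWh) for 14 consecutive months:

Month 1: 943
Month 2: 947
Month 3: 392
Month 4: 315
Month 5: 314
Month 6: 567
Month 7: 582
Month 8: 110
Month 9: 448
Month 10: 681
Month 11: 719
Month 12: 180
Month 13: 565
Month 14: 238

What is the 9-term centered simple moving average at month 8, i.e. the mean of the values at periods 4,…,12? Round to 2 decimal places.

Sum of periods 4–12: 315 + 314 + 567 + 582 + 110 + 448 + 681 + 719 + 180 = 3916
Divide by 9: 3916 / 9 = 435.11

435.11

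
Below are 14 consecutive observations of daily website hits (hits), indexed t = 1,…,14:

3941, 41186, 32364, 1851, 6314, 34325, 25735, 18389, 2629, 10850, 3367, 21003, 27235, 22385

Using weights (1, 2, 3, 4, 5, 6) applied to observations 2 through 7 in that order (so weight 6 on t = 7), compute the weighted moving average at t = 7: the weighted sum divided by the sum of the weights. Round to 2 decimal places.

22036.10

Weighted sum: 1·41186 + 2·32364 + 3·1851 + 4·6314 + 5·34325 + 6·25735 = 41186 + 64728 + 5553 + 25256 + 171625 + 154410 = 462758
Weight total: 1 + 2 + 3 + 4 + 5 + 6 = 21
WMA = 462758 / 21 = 22036.10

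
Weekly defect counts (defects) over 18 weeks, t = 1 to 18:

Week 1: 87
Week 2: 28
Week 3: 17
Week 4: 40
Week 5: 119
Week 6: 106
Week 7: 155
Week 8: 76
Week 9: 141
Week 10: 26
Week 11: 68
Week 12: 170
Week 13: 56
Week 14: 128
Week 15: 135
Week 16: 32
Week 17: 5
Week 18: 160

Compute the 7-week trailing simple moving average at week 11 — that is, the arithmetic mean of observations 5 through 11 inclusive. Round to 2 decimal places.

Sum of periods 5–11: 119 + 106 + 155 + 76 + 141 + 26 + 68 = 691
Divide by 7: 691 / 7 = 98.71

98.71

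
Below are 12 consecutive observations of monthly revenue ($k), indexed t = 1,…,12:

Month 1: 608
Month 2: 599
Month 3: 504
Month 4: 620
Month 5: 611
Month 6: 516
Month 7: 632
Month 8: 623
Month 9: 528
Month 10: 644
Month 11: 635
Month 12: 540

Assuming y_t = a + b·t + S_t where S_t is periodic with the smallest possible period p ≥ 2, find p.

First differences y_{t+1} − y_t: -9, -95, 116, -9, -95, 116, -9, -95, …
The difference pattern repeats every 3 terms and not for any smaller step, so p = 3.

3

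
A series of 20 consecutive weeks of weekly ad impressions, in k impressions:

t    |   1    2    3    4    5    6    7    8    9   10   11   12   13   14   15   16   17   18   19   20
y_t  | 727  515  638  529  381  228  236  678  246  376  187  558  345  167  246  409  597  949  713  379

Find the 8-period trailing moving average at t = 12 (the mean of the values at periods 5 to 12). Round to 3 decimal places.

Sum of periods 5–12: 381 + 228 + 236 + 678 + 246 + 376 + 187 + 558 = 2890
Divide by 8: 2890 / 8 = 361.250

361.250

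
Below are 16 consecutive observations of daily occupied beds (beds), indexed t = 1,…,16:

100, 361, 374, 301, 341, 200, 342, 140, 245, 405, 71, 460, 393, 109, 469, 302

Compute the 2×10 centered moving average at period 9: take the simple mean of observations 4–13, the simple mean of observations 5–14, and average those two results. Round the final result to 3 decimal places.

Sum over 4–13: 301 + 341 + 200 + 342 + 140 + 245 + 405 + 71 + 460 + 393 = 2898
Sum over 5–14: 341 + 200 + 342 + 140 + 245 + 405 + 71 + 460 + 393 + 109 = 2706
CMA at t=9 = (2898 + 2706) / (2·10) = 5604 / 20 = 280.200

280.200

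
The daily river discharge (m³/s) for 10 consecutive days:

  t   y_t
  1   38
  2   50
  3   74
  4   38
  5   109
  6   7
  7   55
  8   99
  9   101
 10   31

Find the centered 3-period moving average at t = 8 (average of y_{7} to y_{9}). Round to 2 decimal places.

85.00

Sum of periods 7–9: 55 + 99 + 101 = 255
Divide by 3: 255 / 3 = 85.00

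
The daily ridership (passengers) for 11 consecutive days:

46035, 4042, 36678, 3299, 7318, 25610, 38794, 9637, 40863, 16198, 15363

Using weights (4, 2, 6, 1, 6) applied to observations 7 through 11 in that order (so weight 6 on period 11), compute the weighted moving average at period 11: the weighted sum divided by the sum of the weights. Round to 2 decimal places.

27789.68

Weighted sum: 4·38794 + 2·9637 + 6·40863 + 1·16198 + 6·15363 = 155176 + 19274 + 245178 + 16198 + 92178 = 528004
Weight total: 4 + 2 + 6 + 1 + 6 = 19
WMA = 528004 / 19 = 27789.68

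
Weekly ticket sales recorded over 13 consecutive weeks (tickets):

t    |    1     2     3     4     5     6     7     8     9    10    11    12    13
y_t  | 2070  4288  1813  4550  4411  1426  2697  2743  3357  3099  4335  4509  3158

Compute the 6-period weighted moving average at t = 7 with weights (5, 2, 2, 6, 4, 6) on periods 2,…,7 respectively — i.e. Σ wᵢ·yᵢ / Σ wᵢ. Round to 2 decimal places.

3300.72

Weighted sum: 5·4288 + 2·1813 + 2·4550 + 6·4411 + 4·1426 + 6·2697 = 21440 + 3626 + 9100 + 26466 + 5704 + 16182 = 82518
Weight total: 5 + 2 + 2 + 6 + 4 + 6 = 25
WMA = 82518 / 25 = 3300.72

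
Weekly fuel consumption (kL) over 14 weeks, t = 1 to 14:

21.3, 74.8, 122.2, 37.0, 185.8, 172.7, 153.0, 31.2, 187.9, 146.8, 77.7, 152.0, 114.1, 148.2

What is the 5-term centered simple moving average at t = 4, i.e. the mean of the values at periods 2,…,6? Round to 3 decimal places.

118.500

Sum of periods 2–6: 74.8 + 122.2 + 37.0 + 185.8 + 172.7 = 592.5
Divide by 5: 592.5 / 5 = 118.500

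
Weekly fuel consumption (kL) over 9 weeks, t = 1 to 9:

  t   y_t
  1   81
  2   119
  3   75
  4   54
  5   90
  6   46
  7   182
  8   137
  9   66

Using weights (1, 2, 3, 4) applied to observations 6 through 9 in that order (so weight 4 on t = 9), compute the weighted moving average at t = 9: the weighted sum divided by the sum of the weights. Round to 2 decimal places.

108.50

Weighted sum: 1·46 + 2·182 + 3·137 + 4·66 = 46 + 364 + 411 + 264 = 1085
Weight total: 1 + 2 + 3 + 4 = 10
WMA = 1085 / 10 = 108.50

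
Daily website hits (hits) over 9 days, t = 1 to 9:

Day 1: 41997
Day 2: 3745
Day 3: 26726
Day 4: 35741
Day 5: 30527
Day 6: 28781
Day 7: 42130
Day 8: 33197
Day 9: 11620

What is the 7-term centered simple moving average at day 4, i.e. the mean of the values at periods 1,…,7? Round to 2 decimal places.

29949.57

Sum of periods 1–7: 41997 + 3745 + 26726 + 35741 + 30527 + 28781 + 42130 = 209647
Divide by 7: 209647 / 7 = 29949.57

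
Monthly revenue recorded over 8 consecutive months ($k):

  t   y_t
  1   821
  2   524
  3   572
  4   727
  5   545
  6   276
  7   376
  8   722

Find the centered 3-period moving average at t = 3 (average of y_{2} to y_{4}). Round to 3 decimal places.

Sum of periods 2–4: 524 + 572 + 727 = 1823
Divide by 3: 1823 / 3 = 607.667

607.667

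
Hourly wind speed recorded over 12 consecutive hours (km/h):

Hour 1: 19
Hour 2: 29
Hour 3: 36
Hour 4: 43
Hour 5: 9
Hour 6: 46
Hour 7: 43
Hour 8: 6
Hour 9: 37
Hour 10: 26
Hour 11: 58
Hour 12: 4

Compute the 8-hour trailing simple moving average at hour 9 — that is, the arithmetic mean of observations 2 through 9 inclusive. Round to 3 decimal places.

Sum of periods 2–9: 29 + 36 + 43 + 9 + 46 + 43 + 6 + 37 = 249
Divide by 8: 249 / 8 = 31.125

31.125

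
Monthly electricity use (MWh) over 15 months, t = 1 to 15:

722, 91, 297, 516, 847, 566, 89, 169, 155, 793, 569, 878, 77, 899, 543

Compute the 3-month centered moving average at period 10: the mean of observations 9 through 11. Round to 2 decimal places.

505.67

Sum of periods 9–11: 155 + 793 + 569 = 1517
Divide by 3: 1517 / 3 = 505.67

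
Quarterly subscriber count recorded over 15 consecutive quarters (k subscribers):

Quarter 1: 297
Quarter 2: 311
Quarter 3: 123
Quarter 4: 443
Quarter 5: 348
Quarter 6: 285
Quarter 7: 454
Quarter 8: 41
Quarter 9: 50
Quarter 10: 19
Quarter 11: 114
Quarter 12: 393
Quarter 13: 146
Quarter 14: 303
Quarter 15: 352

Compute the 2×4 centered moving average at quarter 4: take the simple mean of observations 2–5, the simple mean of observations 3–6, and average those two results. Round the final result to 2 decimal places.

Sum over 2–5: 311 + 123 + 443 + 348 = 1225
Sum over 3–6: 123 + 443 + 348 + 285 = 1199
CMA at t=4 = (1225 + 1199) / (2·4) = 2424 / 8 = 303.00

303.00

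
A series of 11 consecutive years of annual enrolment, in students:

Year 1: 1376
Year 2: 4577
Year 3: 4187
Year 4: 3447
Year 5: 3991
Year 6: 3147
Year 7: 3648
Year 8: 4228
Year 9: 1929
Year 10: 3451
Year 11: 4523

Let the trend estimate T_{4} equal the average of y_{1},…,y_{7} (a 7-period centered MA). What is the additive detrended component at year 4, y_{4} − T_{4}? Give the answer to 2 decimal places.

-34.86

Trend T_4 = (1376 + 4577 + 4187 + 3447 + 3991 + 3147 + 3648) / 7 = 24373/7 = 3481.8571
Detrended value: 3447 − 3481.8571 = -34.86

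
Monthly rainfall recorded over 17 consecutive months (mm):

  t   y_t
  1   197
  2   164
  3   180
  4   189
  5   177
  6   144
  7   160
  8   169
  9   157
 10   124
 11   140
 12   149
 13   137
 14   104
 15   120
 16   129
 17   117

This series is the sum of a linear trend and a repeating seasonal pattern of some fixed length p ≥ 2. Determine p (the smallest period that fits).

First differences y_{t+1} − y_t: -33, 16, 9, -12, -33, 16, 9, -12, -33, 16, …
The difference pattern repeats every 4 terms and not for any smaller step, so p = 4.

4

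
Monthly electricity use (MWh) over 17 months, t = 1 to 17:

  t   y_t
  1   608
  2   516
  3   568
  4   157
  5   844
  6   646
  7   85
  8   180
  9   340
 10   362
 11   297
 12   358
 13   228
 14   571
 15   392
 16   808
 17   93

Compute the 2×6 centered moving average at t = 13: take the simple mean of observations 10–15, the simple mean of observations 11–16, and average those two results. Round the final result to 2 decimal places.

405.17

Sum over 10–15: 362 + 297 + 358 + 228 + 571 + 392 = 2208
Sum over 11–16: 297 + 358 + 228 + 571 + 392 + 808 = 2654
CMA at t=13 = (2208 + 2654) / (2·6) = 4862 / 12 = 405.17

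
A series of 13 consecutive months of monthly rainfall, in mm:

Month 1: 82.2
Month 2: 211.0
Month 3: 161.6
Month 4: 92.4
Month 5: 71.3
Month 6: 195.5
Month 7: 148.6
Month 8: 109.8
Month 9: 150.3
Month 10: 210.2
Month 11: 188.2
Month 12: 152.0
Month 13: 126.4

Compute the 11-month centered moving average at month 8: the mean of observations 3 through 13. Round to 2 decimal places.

Sum of periods 3–13: 161.6 + 92.4 + 71.3 + 195.5 + 148.6 + 109.8 + 150.3 + 210.2 + 188.2 + 152.0 + 126.4 = 1606.3
Divide by 11: 1606.3 / 11 = 146.03

146.03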